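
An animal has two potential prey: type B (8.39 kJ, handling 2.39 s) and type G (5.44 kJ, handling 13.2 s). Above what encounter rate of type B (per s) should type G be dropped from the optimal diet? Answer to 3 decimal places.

The zero-one rule: include type G iff E₂/h₂ > λE₁/(1+λh₁). Equality gives the switch point.
λE₁h₂ = E₂ + λE₂h₁ ⇒ λ = E₂/(E₁h₂ − E₂h₁) = 5.44/(110.7 − 13) = 0.05565 per s.

0.056 per s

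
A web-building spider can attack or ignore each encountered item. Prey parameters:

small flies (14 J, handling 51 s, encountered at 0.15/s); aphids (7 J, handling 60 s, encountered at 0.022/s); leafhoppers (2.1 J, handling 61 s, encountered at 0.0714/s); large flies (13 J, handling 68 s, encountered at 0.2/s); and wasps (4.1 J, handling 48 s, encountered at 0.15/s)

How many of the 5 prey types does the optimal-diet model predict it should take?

1

Profitabilities (E/h, J/s): small flies 0.275, large flies 0.191, aphids 0.117, wasps 0.0854, leafhoppers 0.0344. Add prey in this order while the next type's profitability exceeds the intake rate on those already taken.
Rate on top 1: 0.2428. large flies: 0.191 < 0.2428 → exclude; stop.
Optimal diet: small flies — 1 of 5 types.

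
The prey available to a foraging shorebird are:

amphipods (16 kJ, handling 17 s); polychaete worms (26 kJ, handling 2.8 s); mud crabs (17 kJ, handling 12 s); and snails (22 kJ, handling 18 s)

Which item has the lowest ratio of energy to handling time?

Profitability E/h (kJ/s): amphipods = 16/17 = 0.941, polychaete worms = 26/2.8 = 9.29, mud crabs = 17/12 = 1.42, snails = 22/18 = 1.22.
Ranked: polychaete worms > mud crabs > snails > amphipods.

amphipods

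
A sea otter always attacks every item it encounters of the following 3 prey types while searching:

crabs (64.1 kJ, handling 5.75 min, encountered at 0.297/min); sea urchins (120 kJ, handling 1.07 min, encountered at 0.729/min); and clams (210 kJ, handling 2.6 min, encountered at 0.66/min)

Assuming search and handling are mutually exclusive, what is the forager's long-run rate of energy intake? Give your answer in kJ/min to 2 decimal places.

47.10 kJ/min

Energy encountered per unit search time: 0.297×64.1 + 0.729×120 + 0.66×210 = 245.1 kJ/min.
Handling time per unit search time: 0.297×5.75 + 0.729×1.07 + 0.66×2.6 = 4.204.
Rate = 245.1/(1 + 4.204) = 47.1 kJ/min.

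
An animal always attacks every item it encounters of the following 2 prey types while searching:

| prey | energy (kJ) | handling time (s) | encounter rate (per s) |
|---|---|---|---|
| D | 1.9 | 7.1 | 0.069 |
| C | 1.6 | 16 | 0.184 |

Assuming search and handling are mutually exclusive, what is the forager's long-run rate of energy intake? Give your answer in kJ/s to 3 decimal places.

0.096 kJ/s

R = Σλ_iE_i / (1 + Σλ_ih_i)
Numerator: 0.069×1.9 + 0.184×1.6 = 0.4255
Denominator: 1 + 0.069×7.1 + 0.184×16 = 4.434
R = 0.4255/4.434 = 0.09597 kJ/s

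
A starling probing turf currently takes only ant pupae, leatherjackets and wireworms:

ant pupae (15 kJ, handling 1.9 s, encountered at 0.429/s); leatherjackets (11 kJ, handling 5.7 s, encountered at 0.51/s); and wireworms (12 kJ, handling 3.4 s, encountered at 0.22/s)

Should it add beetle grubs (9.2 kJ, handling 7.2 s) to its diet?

Current rate: (0.429×15 + 0.51×11 + 0.22×12)/(1 + 0.429×1.9 + 0.51×5.7 + 0.22×3.4) = 2.685 kJ/s.
Profitability of beetle grubs: 9.2/7.2 = 1.278 kJ/s.
1.278 < 2.685, so adding beetle grubs would lower the average — exclude it.

No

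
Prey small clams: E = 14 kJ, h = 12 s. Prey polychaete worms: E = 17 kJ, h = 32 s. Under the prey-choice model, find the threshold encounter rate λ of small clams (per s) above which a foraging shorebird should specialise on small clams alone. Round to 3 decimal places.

Drop polychaete worms once their profitability E₂/h₂ falls below the rate achievable on small clams alone: E₂/h₂ = λE₁/(1 + λh₁).
Solve for λ: λE₁h₂ = E₂(1 + λh₁) → λ(E₁h₂ − E₂h₁) = E₂ → λ = E₂/(E₁h₂ − E₂h₁).
λ = 17/(14×32 − 17×12) = 17/244 = 0.06967 per s.

0.070 per s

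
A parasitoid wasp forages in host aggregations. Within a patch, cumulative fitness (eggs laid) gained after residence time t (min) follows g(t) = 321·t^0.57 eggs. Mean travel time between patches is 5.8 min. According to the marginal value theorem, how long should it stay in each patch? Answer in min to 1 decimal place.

7.7 min

Optimal t* satisfies g'(t*) = g(t*)/(T + t*).
g'(t) = 0.57·321·t^-0.43. Setting 0.57·321·t^-0.43 = 321·t^0.57/(5.8+t) gives 0.57(5.8+t) = t, so 0.43·t = 0.57×5.8.
t* = 0.57×5.8/0.43 = 7.688 min.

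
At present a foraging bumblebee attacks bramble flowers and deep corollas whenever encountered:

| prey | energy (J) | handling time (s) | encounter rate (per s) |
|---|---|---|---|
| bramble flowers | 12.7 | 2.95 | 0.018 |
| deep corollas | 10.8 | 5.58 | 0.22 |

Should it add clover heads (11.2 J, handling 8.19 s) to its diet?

Yes

On bramble flowers and deep corollas alone, R = ΣλE/(1+Σλh) = 2.605/2.281 = 1.142 J/s.
Profitability of clover heads: 11.2/8.19 = 1.368 J/s.
1.368 > 1.142, so adding clover heads raises the average — include it.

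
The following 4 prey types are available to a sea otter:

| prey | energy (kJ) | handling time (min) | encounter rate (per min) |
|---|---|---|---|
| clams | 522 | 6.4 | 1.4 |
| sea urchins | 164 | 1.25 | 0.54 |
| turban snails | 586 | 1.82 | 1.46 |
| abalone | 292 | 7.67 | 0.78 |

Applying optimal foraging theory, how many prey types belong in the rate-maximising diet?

1

Rank by E/h (kJ/min): turban snails 322, sea urchins 131, clams 81.6, abalone 38.1. Include each in turn until the next type's E/h falls below the running intake rate.
Rate on top 1: 233.9. sea urchins: 131 < 233.9 → exclude; stop.
Optimal diet: turban snails — 1 of 4 types.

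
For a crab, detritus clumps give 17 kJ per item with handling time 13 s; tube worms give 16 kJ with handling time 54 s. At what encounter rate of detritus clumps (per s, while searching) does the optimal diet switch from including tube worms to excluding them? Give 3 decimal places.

0.023 per s

The zero-one rule: include tube worms iff E₂/h₂ > λE₁/(1+λh₁). Equality gives the switch point.
λE₁h₂ = E₂ + λE₂h₁ ⇒ λ = E₂/(E₁h₂ − E₂h₁) = 16/(918 − 208) = 0.02254 per s.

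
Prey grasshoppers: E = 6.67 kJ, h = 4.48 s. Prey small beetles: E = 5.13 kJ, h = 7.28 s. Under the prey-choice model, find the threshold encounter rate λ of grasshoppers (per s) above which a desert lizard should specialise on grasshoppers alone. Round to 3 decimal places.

The zero-one rule: include small beetles iff E₂/h₂ > λE₁/(1+λh₁). Equality gives the switch point.
λE₁h₂ = E₂ + λE₂h₁ ⇒ λ = E₂/(E₁h₂ − E₂h₁) = 5.13/(48.56 − 22.98) = 0.2006 per s.

0.201 per s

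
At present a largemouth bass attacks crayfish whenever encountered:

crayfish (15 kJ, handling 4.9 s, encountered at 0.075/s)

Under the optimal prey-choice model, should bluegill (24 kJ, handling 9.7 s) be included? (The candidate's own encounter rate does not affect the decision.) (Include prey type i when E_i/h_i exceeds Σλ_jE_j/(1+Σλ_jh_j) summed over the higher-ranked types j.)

Yes

Intake rate on the current diet: R = (0.075×15) / (1 + 0.075×4.9) = 1.125/1.367 = 0.8227 kJ/s.
bluegill: E/h = 24/9.7 = 2.474 kJ/s.
Since 2.474 > R, including bluegill increases the long-run rate.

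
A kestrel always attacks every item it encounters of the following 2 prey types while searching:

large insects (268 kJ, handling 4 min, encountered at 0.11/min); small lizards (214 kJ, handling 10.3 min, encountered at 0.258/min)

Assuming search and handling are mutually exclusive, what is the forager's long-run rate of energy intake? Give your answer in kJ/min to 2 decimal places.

20.67 kJ/min

R = Σλ_iE_i / (1 + Σλ_ih_i)
Numerator: 0.11×268 + 0.258×214 = 84.69
Denominator: 1 + 0.11×4 + 0.258×10.3 = 4.097
R = 84.69/4.097 = 20.67 kJ/min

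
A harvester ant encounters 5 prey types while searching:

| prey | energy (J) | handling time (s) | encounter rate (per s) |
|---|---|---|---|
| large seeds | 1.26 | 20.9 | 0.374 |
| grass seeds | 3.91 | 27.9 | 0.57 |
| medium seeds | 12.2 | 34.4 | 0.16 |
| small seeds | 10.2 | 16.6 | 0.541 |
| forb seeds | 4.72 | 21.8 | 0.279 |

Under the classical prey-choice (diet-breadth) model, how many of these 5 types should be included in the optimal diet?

1

Profitabilities (E/h, J/s): small seeds 0.614, medium seeds 0.355, forb seeds 0.217, grass seeds 0.14, large seeds 0.0603. Add prey in this order while the next type's profitability exceeds the intake rate on those already taken.
Rate on top 1: 0.5529. medium seeds: 0.355 < 0.5529 → exclude; stop.
Optimal diet: small seeds — 1 of 5 types.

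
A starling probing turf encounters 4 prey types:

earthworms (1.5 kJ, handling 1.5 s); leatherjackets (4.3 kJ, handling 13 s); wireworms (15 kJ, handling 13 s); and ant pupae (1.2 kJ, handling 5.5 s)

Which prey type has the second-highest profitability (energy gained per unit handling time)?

Profitability E/h (kJ/s): earthworms = 1.5/1.5 = 1, leatherjackets = 4.3/13 = 0.331, wireworms = 15/13 = 1.15, ant pupae = 1.2/5.5 = 0.218.
Ranked: wireworms > earthworms > leatherjackets > ant pupae.

earthworms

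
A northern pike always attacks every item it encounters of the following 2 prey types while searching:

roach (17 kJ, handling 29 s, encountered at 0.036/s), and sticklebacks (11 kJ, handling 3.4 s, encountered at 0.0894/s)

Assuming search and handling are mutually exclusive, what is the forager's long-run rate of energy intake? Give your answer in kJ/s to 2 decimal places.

0.68 kJ/s

R = Σλ_iE_i / (1 + Σλ_ih_i)
Numerator: 0.036×17 + 0.0894×11 = 1.595
Denominator: 1 + 0.036×29 + 0.0894×3.4 = 2.348
R = 1.595/2.348 = 0.6795 kJ/s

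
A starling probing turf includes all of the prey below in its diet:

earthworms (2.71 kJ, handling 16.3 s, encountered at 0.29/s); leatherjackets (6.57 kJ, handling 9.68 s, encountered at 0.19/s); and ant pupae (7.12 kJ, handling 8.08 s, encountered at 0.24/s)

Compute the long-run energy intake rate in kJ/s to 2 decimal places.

0.39 kJ/s

R = Σλ_iE_i / (1 + Σλ_ih_i)
Numerator: 0.29×2.71 + 0.19×6.57 + 0.24×7.12 = 3.743
Denominator: 1 + 0.29×16.3 + 0.19×9.68 + 0.24×8.08 = 9.505
R = 3.743/9.505 = 0.3938 kJ/s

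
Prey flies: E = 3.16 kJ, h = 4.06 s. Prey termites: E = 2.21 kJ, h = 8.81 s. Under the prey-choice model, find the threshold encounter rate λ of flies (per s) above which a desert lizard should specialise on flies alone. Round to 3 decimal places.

The zero-one rule: include termites iff E₂/h₂ > λE₁/(1+λh₁). Equality gives the switch point.
λE₁h₂ = E₂ + λE₂h₁ ⇒ λ = E₂/(E₁h₂ − E₂h₁) = 2.21/(27.84 − 8.973) = 0.1171 per s.

0.117 per s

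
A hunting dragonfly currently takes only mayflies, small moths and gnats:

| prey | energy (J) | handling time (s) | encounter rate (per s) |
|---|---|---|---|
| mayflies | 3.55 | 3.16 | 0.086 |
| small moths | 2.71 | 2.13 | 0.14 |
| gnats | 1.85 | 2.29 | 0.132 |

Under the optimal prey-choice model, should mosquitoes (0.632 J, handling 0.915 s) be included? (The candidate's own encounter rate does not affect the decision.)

Yes

Current rate: (0.086×3.55 + 0.14×2.71 + 0.132×1.85)/(1 + 0.086×3.16 + 0.14×2.13 + 0.132×2.29) = 0.4961 J/s.
Profitability of mosquitoes: 0.632/0.915 = 0.6907 J/s.
0.6907 > 0.4961, so adding mosquitoes raises the average — include it.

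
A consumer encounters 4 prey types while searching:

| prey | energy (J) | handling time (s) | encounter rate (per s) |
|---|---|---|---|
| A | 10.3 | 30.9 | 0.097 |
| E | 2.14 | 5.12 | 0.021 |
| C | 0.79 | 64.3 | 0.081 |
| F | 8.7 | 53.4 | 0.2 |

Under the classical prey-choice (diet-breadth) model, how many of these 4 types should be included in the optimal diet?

2

Rank by E/h (J/s): E 0.418, A 0.333, F 0.163, C 0.0123. Include each in turn until the next type's E/h falls below the running intake rate.
Rate on top 1: 0.04058. A: 0.333 > 0.04058 → include.
Rate on top 2: 0.2543. F: 0.163 < 0.2543 → exclude; stop.
Optimal diet: E, A — 2 of 4 types.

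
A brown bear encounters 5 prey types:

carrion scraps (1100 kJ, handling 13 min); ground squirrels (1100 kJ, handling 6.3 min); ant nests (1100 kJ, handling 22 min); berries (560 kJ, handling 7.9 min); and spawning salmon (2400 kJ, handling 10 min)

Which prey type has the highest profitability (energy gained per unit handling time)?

In descending order of E/h:
spawning salmon: 2400/10 = 240 kJ/min
ground squirrels: 1100/6.3 = 175 kJ/min
carrion scraps: 1100/13 = 84.6 kJ/min
berries: 560/7.9 = 70.9 kJ/min
ant nests: 1100/22 = 50 kJ/min

spawning salmon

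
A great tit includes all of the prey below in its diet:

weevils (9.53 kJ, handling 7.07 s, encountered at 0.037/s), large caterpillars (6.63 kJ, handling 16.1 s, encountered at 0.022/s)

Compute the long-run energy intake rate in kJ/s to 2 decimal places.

R = (0.037×9.53 + 0.022×6.63) / (1 + 0.037×7.07 + 0.022×16.1) = 0.4985/1.616 = 0.3085 kJ/s.

0.31 kJ/s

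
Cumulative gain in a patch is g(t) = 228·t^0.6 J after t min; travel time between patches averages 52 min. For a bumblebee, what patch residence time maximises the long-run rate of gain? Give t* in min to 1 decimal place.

78.0 min

Optimal t* satisfies g'(t*) = g(t*)/(T + t*).
g'(t) = 0.6·228·t^-0.4. Setting 0.6·228·t^-0.4 = 228·t^0.6/(52+t) gives 0.6(52+t) = t, so 0.40·t = 0.6×52.
t* = 0.6×52/0.40 = 78 min.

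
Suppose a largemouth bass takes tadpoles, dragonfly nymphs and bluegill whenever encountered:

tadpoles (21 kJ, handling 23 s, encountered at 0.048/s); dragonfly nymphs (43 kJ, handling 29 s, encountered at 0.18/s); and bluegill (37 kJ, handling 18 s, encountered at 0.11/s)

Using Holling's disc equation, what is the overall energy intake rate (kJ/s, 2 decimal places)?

1.38 kJ/s

R = Σλ_iE_i / (1 + Σλ_ih_i)
Numerator: 0.048×21 + 0.18×43 + 0.11×37 = 12.82
Denominator: 1 + 0.048×23 + 0.18×29 + 0.11×18 = 9.304
R = 12.82/9.304 = 1.378 kJ/s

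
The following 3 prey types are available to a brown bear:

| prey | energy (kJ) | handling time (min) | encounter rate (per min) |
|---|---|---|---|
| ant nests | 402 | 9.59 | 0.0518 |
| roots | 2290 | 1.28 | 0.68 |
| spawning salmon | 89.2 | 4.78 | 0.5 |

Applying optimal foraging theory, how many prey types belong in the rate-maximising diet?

1

E/h in descending order: roots 1.79e+03, ant nests 41.9, spawning salmon 18.7 kJ/min. The optimal diet is the largest prefix of this list for which every included type satisfies E_i/h_i > R on the types above it.
Rate on top 1: 832.5. ant nests: 41.9 < 832.5 → exclude; stop.
Optimal diet: roots — 1 of 3 types.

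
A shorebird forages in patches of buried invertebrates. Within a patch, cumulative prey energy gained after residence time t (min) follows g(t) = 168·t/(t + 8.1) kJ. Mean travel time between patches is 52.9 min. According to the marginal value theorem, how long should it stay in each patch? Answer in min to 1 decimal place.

20.7 min

Maximise g(t)/(T+t): set derivative to zero → g'(t)(T+t) = g(t).
g'(t) = 168·8.1/(t + 8.1)². Setting 168·8.1/(t+8.1)² = 168t/[(t+8.1)(52.9+t)] gives 8.1(52.9+t) = t(t+8.1), so t² = 8.1×52.9 = 428.5.
t* = √428.5 = 20.7 min.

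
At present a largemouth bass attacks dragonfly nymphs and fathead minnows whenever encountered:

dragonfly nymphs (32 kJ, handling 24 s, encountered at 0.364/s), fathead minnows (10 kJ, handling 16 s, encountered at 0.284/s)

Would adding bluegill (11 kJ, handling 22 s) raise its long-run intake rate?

No

Intake rate on the current diet: R = (0.364×32 + 0.284×10) / (1 + 0.364×24 + 0.284×16) = 14.49/14.28 = 1.015 kJ/s.
Profitability of bluegill: 11/22 = 0.5 kJ/s.
Since 0.5 < R, time spent handling bluegill is better spent searching.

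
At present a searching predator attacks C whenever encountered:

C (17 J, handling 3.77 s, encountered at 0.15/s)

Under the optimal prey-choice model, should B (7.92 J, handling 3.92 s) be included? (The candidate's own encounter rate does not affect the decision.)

Yes

On C alone, R = ΣλE/(1+Σλh) = 2.55/1.566 = 1.629 J/s.
B: E/h = 7.92/3.92 = 2.02 J/s.
2.02 > 1.629, so adding B raises the average — include it.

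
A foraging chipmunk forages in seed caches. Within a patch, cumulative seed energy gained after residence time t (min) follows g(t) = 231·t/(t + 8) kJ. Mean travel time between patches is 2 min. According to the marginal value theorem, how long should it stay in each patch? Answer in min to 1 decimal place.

4.0 min

Optimal t* satisfies g'(t*) = g(t*)/(T + t*).
g'(t) = 231·8/(t + 8)². Setting 231·8/(t+8)² = 231t/[(t+8)(2+t)] gives 8(2+t) = t(t+8), so t² = 8×2 = 16.
t* = √16 = 4 min.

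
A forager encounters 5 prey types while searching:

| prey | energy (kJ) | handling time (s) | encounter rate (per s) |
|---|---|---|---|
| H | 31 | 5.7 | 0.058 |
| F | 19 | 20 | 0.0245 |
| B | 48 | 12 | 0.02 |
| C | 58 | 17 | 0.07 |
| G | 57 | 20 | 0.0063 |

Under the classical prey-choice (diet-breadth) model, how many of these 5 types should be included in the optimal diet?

Rank by E/h (kJ/s): H 5.44, B 4, C 3.41, G 2.85, F 0.95. Include each in turn until the next type's E/h falls below the running intake rate.
Rate on top 1: 1.351. B: 4 > 1.351 → include.
Rate on top 2: 1.756. C: 3.41 > 1.756 → include.
Rate on top 3: 2.47. G: 2.85 > 2.47 → include.
Rate on top 4: 2.486. F: 0.95 < 2.486 → exclude; stop.
Optimal diet: H, B, C, G — 4 of 5 types.

4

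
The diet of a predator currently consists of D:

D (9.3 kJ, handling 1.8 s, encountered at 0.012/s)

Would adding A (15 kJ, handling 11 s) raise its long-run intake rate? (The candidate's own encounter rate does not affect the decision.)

Yes

Intake rate on the current diet: R = (0.012×9.3) / (1 + 0.012×1.8) = 0.1116/1.022 = 0.1092 kJ/s.
Profitability of A: 15/11 = 1.364 kJ/s.
Since 1.364 > R, including A increases the long-run rate.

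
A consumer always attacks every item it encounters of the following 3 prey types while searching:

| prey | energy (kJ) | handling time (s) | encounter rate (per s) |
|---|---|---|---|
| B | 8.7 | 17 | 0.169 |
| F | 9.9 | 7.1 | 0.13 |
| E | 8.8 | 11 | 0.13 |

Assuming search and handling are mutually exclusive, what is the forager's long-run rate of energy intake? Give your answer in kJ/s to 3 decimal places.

0.627 kJ/s

Energy encountered per unit search time: 0.169×8.7 + 0.13×9.9 + 0.13×8.8 = 3.901 kJ/s.
Handling time per unit search time: 0.169×17 + 0.13×7.1 + 0.13×11 = 5.226.
Rate = 3.901/(1 + 5.226) = 0.6266 kJ/s.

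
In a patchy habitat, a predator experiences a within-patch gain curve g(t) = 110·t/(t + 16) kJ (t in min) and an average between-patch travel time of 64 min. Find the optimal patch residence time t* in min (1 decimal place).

32.0 min

Maximise g(t)/(T+t): set derivative to zero → g'(t)(T+t) = g(t).
g'(t) = 110·16/(t + 16)². Setting 110·16/(t+16)² = 110t/[(t+16)(64+t)] gives 16(64+t) = t(t+16), so t² = 16×64 = 1024.
t* = √1024 = 32 min.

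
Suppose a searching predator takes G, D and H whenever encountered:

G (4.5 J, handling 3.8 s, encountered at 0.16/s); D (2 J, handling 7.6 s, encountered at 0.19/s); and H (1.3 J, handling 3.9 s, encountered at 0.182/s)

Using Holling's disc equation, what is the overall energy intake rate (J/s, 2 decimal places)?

R = (0.16×4.5 + 0.19×2 + 0.182×1.3) / (1 + 0.16×3.8 + 0.19×7.6 + 0.182×3.9) = 1.337/3.762 = 0.3553 J/s.

0.36 J/s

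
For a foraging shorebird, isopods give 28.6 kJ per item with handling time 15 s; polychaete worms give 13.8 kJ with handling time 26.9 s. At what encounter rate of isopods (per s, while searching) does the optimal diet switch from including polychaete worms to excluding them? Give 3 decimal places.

0.025 per s

The zero-one rule: include polychaete worms iff E₂/h₂ > λE₁/(1+λh₁). Equality gives the switch point.
λE₁h₂ = E₂ + λE₂h₁ ⇒ λ = E₂/(E₁h₂ − E₂h₁) = 13.8/(769.3 − 207) = 0.02454 per s.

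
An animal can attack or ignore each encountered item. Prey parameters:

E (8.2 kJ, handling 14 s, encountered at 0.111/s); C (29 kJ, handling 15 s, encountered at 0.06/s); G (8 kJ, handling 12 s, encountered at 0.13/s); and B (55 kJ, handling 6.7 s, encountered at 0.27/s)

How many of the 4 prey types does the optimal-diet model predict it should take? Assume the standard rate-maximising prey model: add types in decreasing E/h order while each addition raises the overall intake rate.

Rank by E/h (kJ/s): B 8.21, C 1.93, G 0.667, E 0.586. Include each in turn until the next type's E/h falls below the running intake rate.
Rate on top 1: 5.287. C: 1.93 < 5.287 → exclude; stop.
Optimal diet: B — 1 of 4 types.

1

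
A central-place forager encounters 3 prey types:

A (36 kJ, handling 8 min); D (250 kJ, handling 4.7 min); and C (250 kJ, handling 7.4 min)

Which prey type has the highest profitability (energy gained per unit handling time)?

Profitability E/h (kJ/min): A = 36/8 = 4.5, D = 250/4.7 = 53.2, C = 250/7.4 = 33.8.
Ranked: D > C > A.

D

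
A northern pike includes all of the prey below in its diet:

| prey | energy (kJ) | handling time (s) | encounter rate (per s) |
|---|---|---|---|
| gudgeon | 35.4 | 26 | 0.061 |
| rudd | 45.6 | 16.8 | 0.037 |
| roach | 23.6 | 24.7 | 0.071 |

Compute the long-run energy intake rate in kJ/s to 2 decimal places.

1.11 kJ/s

Energy encountered per unit search time: 0.061×35.4 + 0.037×45.6 + 0.071×23.6 = 5.522 kJ/s.
Handling time per unit search time: 0.061×26 + 0.037×16.8 + 0.071×24.7 = 3.961.
Rate = 5.522/(1 + 3.961) = 1.113 kJ/s.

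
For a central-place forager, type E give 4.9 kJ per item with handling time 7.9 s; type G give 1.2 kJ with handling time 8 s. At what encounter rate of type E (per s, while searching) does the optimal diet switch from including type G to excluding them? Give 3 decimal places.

The zero-one rule: include type G iff E₂/h₂ > λE₁/(1+λh₁). Equality gives the switch point.
λE₁h₂ = E₂ + λE₂h₁ ⇒ λ = E₂/(E₁h₂ − E₂h₁) = 1.2/(39.2 − 9.48) = 0.04038 per s.

0.040 per s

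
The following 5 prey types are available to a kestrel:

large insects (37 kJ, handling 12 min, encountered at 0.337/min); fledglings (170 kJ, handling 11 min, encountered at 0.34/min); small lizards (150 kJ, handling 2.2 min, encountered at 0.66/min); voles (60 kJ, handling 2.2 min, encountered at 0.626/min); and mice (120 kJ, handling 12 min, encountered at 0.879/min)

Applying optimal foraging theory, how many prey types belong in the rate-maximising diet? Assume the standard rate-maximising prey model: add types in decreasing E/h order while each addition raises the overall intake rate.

Profitabilities (E/h, kJ/min): small lizards 68.2, voles 27.3, fledglings 15.5, mice 10, large insects 3.08. Add prey in this order while the next type's profitability exceeds the intake rate on those already taken.
Rate on top 1: 40.38. voles: 27.3 < 40.38 → exclude; stop.
Optimal diet: small lizards — 1 of 5 types.

1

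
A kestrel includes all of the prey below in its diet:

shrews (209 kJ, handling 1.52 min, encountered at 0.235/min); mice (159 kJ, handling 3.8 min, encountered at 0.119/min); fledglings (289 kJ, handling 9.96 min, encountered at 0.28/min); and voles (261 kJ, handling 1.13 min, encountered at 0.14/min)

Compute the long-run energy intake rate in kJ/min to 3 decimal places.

Energy encountered per unit search time: 0.235×209 + 0.119×159 + 0.28×289 + 0.14×261 = 185.5 kJ/min.
Handling time per unit search time: 0.235×1.52 + 0.119×3.8 + 0.28×9.96 + 0.14×1.13 = 3.756.
Rate = 185.5/(1 + 3.756) = 39 kJ/min.

38.999 kJ/min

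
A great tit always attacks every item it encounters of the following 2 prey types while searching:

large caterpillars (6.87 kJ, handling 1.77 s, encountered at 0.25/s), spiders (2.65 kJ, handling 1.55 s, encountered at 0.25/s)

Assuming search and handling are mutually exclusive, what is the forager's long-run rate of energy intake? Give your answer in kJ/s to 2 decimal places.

R = (0.25×6.87 + 0.25×2.65) / (1 + 0.25×1.77 + 0.25×1.55) = 2.38/1.83 = 1.301 kJ/s.

1.30 kJ/s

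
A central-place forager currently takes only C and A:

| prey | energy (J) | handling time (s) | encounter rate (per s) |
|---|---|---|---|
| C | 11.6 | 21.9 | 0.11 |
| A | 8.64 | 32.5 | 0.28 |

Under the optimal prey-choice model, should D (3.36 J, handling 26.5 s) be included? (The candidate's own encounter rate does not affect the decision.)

On C and A alone, R = ΣλE/(1+Σλh) = 3.695/12.51 = 0.2954 J/s.
D: E/h = 3.36/26.5 = 0.1268 J/s.
0.1268 < 0.2954, so adding D would lower the average — exclude it.

No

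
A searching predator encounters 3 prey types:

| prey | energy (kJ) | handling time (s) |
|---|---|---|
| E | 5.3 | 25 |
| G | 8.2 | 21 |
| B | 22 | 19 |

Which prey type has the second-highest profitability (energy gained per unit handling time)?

Profitability E/h (kJ/s): E = 5.3/25 = 0.212, G = 8.2/21 = 0.39, B = 22/19 = 1.16.
Ranked: B > G > E.

G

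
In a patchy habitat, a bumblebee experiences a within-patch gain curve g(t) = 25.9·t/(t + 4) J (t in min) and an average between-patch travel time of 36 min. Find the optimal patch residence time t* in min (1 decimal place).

By the marginal value theorem, leave when the instantaneous gain rate g'(t) equals the habitat-wide average g(t)/(T + t).
g'(t) = 25.9·4/(t + 4)². Setting 25.9·4/(t+4)² = 25.9t/[(t+4)(36+t)] gives 4(36+t) = t(t+4), so t² = 4×36 = 144.
t* = √144 = 12 min.

12.0 min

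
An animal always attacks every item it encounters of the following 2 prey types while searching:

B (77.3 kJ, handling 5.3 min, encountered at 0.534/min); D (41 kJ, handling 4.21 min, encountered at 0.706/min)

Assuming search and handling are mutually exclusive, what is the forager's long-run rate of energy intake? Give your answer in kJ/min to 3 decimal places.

R = Σλ_iE_i / (1 + Σλ_ih_i)
Numerator: 0.534×77.3 + 0.706×41 = 70.22
Denominator: 1 + 0.534×5.3 + 0.706×4.21 = 6.802
R = 70.22/6.802 = 10.32 kJ/min

10.323 kJ/min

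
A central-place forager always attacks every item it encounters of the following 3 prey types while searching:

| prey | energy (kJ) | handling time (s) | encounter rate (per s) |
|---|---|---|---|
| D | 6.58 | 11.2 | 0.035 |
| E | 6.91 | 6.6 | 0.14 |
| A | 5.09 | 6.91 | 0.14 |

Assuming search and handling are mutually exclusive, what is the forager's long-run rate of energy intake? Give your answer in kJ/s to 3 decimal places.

R = Σλ_iE_i / (1 + Σλ_ih_i)
Numerator: 0.035×6.58 + 0.14×6.91 + 0.14×5.09 = 1.91
Denominator: 1 + 0.035×11.2 + 0.14×6.6 + 0.14×6.91 = 3.283
R = 1.91/3.283 = 0.5818 kJ/s

0.582 kJ/s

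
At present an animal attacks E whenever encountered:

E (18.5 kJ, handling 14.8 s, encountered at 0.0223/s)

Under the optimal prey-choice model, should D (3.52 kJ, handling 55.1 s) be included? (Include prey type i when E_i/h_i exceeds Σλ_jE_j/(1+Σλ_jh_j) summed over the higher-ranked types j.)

Intake rate on the current diet: R = (0.0223×18.5) / (1 + 0.0223×14.8) = 0.4126/1.33 = 0.3102 kJ/s.
Profitability of D: 3.52/55.1 = 0.06388 kJ/s.
0.06388 < 0.3102, so adding D would lower the average — exclude it.

No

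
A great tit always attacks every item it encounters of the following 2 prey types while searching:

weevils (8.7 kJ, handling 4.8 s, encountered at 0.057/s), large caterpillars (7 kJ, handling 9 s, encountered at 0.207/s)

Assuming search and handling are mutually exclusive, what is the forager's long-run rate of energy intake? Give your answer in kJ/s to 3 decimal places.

Energy encountered per unit search time: 0.057×8.7 + 0.207×7 = 1.945 kJ/s.
Handling time per unit search time: 0.057×4.8 + 0.207×9 = 2.137.
Rate = 1.945/(1 + 2.137) = 0.6201 kJ/s.

0.620 kJ/s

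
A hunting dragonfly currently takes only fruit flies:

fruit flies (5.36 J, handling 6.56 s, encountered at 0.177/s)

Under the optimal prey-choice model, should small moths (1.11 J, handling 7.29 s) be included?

On fruit flies alone, R = ΣλE/(1+Σλh) = 0.9487/2.161 = 0.439 J/s.
small moths: E/h = 1.11/7.29 = 0.1523 J/s.
Since 0.1523 < R, time spent handling small moths is better spent searching.

No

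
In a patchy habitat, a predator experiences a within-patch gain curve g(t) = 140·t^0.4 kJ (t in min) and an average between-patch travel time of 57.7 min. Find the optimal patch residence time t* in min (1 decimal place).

38.5 min

By the marginal value theorem, leave when the instantaneous gain rate g'(t) equals the habitat-wide average g(t)/(T + t).
g'(t) = 0.4·140·t^-0.6. Setting 0.4·140·t^-0.6 = 140·t^0.4/(57.7+t) gives 0.4(57.7+t) = t, so 0.60·t = 0.4×57.7.
t* = 0.4×57.7/0.60 = 38.47 min.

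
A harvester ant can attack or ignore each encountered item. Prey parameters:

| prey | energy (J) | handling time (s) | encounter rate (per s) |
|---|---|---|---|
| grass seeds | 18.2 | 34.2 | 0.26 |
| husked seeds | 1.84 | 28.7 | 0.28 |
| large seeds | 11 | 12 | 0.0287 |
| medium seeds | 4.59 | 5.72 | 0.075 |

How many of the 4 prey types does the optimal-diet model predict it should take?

3

E/h in descending order: large seeds 0.917, medium seeds 0.802, grass seeds 0.532, husked seeds 0.0641 J/s. The optimal diet is the largest prefix of this list for which every included type satisfies E_i/h_i > R on the types above it.
Rate on top 1: 0.2348. medium seeds: 0.802 > 0.2348 → include.
Rate on top 2: 0.3721. grass seeds: 0.532 > 0.3721 → include.
Rate on top 3: 0.5056. husked seeds: 0.0641 < 0.5056 → exclude; stop.
Optimal diet: large seeds, medium seeds, grass seeds — 3 of 4 types.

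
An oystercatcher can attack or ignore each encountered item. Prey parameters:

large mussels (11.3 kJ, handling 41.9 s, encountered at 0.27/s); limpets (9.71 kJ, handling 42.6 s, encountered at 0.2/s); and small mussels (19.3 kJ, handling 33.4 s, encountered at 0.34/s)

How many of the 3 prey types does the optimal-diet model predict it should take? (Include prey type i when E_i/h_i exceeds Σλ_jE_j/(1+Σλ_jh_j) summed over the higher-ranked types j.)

E/h in descending order: small mussels 0.578, large mussels 0.27, limpets 0.228 kJ/s. The optimal diet is the largest prefix of this list for which every included type satisfies E_i/h_i > R on the types above it.
Rate on top 1: 0.5311. large mussels: 0.27 < 0.5311 → exclude; stop.
Optimal diet: small mussels — 1 of 3 types.

1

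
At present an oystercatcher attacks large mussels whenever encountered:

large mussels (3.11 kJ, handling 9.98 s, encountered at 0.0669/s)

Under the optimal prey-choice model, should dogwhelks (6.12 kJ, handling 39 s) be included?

Current rate: (0.0669×3.11)/(1 + 0.0669×9.98) = 0.1248 kJ/s.
dogwhelks: E/h = 6.12/39 = 0.1569 kJ/s.
Since 0.1569 > R, including dogwhelks increases the long-run rate.

Yes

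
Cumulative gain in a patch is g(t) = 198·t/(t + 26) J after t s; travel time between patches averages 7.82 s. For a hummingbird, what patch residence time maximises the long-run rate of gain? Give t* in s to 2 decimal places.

14.26 s

Maximise g(t)/(T+t): set derivative to zero → g'(t)(T+t) = g(t).
g'(t) = 198·26/(t + 26)². Setting 198·26/(t+26)² = 198t/[(t+26)(7.82+t)] gives 26(7.82+t) = t(t+26), so t² = 26×7.82 = 203.3.
t* = √203.3 = 14.26 s.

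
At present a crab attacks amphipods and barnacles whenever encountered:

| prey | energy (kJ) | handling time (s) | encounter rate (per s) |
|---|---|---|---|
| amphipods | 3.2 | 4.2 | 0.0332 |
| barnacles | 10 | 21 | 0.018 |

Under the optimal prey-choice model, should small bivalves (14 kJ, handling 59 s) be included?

Intake rate on the current diet: R = (0.0332×3.2 + 0.018×10) / (1 + 0.0332×4.2 + 0.018×21) = 0.2862/1.517 = 0.1886 kJ/s.
Profitability of small bivalves: 14/59 = 0.2373 kJ/s.
0.2373 > 0.1886, so adding small bivalves raises the average — include it.

Yes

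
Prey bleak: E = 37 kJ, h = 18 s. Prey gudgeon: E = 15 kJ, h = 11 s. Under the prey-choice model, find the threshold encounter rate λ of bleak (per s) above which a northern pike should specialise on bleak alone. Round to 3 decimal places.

0.109 per s

Drop gudgeon once their profitability E₂/h₂ falls below the rate achievable on bleak alone: E₂/h₂ = λE₁/(1 + λh₁).
Solve for λ: λE₁h₂ = E₂(1 + λh₁) → λ(E₁h₂ − E₂h₁) = E₂ → λ = E₂/(E₁h₂ − E₂h₁).
λ = 15/(37×11 − 15×18) = 15/137 = 0.1095 per s.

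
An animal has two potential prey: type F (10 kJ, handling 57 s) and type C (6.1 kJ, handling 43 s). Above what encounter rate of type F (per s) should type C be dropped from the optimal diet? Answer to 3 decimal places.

The zero-one rule: include type C iff E₂/h₂ > λE₁/(1+λh₁). Equality gives the switch point.
λE₁h₂ = E₂ + λE₂h₁ ⇒ λ = E₂/(E₁h₂ − E₂h₁) = 6.1/(430 − 347.7) = 0.07412 per s.

0.074 per s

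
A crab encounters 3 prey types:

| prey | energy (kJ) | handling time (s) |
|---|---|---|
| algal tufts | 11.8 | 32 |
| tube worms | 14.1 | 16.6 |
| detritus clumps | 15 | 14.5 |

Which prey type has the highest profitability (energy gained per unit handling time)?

Profitability E/h (kJ/s): algal tufts = 11.8/32 = 0.369, tube worms = 14.1/16.6 = 0.849, detritus clumps = 15/14.5 = 1.03.
Ranked: detritus clumps > tube worms > algal tufts.

detritus clumps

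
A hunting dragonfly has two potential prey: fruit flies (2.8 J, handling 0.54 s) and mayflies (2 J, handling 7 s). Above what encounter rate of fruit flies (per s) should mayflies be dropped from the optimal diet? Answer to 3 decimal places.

0.108 per s

At the threshold, the rate on fruit flies alone equals the profitability of mayflies: λ·2.8/(1 + λ·0.54) = 2/7 = 0.2857.
Rearranging, λ(2.8 − 0.2857×0.54) = 0.2857, so λ = 0.2857/2.646 = 0.108 per s.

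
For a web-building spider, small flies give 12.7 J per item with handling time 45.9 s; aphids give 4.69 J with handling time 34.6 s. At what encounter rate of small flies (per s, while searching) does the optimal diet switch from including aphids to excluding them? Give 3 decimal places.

At the threshold, the rate on small flies alone equals the profitability of aphids: λ·12.7/(1 + λ·45.9) = 4.69/34.6 = 0.1355.
Rearranging, λ(12.7 − 0.1355×45.9) = 0.1355, so λ = 0.1355/6.478 = 0.02092 per s.

0.021 per s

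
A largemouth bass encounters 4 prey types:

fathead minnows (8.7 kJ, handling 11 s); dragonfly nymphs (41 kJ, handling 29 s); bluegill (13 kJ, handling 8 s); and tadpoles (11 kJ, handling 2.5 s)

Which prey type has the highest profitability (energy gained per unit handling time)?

Profitability E/h (kJ/s): fathead minnows = 8.7/11 = 0.791, dragonfly nymphs = 41/29 = 1.41, bluegill = 13/8 = 1.62, tadpoles = 11/2.5 = 4.4.
Ranked: tadpoles > bluegill > dragonfly nymphs > fathead minnows.

tadpoles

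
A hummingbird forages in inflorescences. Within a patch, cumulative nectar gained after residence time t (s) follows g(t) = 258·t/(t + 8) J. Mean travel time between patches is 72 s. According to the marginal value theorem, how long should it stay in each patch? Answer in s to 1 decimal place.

Maximise g(t)/(T+t): set derivative to zero → g'(t)(T+t) = g(t).
g'(t) = 258·8/(t + 8)². Setting 258·8/(t+8)² = 258t/[(t+8)(72+t)] gives 8(72+t) = t(t+8), so t² = 8×72 = 576.
t* = √576 = 24 s.

24.0 s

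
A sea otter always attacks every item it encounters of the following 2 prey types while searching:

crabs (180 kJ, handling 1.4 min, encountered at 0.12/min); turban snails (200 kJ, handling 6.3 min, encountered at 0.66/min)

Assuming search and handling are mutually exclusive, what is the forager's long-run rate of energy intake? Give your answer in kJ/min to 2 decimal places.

Energy encountered per unit search time: 0.12×180 + 0.66×200 = 153.6 kJ/min.
Handling time per unit search time: 0.12×1.4 + 0.66×6.3 = 4.326.
Rate = 153.6/(1 + 4.326) = 28.84 kJ/min.

28.84 kJ/min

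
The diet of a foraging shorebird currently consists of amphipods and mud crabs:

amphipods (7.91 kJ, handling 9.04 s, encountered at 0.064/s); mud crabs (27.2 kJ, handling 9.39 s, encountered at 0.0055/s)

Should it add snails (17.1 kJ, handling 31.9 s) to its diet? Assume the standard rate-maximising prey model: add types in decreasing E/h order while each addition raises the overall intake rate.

Yes

On amphipods and mud crabs alone, R = ΣλE/(1+Σλh) = 0.6558/1.63 = 0.4023 kJ/s.
snails: E/h = 17.1/31.9 = 0.5361 kJ/s.
Since 0.5361 > R, including snails increases the long-run rate.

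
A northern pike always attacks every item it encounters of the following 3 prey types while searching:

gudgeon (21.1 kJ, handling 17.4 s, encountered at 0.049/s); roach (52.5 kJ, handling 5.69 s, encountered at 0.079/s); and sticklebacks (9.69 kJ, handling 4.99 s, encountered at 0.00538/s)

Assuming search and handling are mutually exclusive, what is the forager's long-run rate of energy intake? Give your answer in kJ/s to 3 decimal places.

2.247 kJ/s

Energy encountered per unit search time: 0.049×21.1 + 0.079×52.5 + 0.00538×9.69 = 5.234 kJ/s.
Handling time per unit search time: 0.049×17.4 + 0.079×5.69 + 0.00538×4.99 = 1.329.
Rate = 5.234/(1 + 1.329) = 2.247 kJ/s.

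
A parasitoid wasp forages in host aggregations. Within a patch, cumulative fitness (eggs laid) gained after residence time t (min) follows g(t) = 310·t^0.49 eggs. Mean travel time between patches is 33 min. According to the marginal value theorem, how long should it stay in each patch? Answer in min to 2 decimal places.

Optimal t* satisfies g'(t*) = g(t*)/(T + t*).
g'(t) = 0.49·310·t^-0.51. Setting 0.49·310·t^-0.51 = 310·t^0.49/(33+t) gives 0.49(33+t) = t, so 0.51·t = 0.49×33.
t* = 0.49×33/0.51 = 31.71 min.

31.71 min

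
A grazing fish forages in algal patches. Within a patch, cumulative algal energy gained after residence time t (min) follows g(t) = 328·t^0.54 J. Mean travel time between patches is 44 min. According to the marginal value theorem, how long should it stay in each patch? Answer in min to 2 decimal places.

51.65 min

Optimal t* satisfies g'(t*) = g(t*)/(T + t*).
g'(t) = 0.54·328·t^-0.46. Setting 0.54·328·t^-0.46 = 328·t^0.54/(44+t) gives 0.54(44+t) = t, so 0.46·t = 0.54×44.
t* = 0.54×44/0.46 = 51.65 min.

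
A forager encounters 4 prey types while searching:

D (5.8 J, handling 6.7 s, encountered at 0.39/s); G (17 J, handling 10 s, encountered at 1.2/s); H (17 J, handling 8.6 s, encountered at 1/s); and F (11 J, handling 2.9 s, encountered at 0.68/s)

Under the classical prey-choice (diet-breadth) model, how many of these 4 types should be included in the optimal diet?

1

E/h in descending order: F 3.79, H 1.98, G 1.7, D 0.866 J/s. The optimal diet is the largest prefix of this list for which every included type satisfies E_i/h_i > R on the types above it.
Rate on top 1: 2.517. H: 1.98 < 2.517 → exclude; stop.
Optimal diet: F — 1 of 4 types.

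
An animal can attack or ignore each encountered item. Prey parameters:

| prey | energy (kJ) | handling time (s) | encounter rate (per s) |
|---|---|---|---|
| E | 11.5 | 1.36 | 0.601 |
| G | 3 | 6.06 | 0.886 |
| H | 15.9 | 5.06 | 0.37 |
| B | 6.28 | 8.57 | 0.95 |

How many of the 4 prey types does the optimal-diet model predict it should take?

1

E/h in descending order: E 8.46, H 3.14, B 0.733, G 0.495 kJ/s. The optimal diet is the largest prefix of this list for which every included type satisfies E_i/h_i > R on the types above it.
Rate on top 1: 3.803. H: 3.14 < 3.803 → exclude; stop.
Optimal diet: E — 1 of 4 types.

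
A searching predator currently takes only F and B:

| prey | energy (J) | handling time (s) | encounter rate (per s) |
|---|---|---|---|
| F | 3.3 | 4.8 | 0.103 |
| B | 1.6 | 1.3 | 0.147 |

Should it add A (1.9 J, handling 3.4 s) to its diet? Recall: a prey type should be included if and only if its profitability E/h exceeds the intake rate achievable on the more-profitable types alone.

Yes

Intake rate on the current diet: R = (0.103×3.3 + 0.147×1.6) / (1 + 0.103×4.8 + 0.147×1.3) = 0.5751/1.685 = 0.3412 J/s.
Profitability of A: 1.9/3.4 = 0.5588 J/s.
Since 0.5588 > R, including A increases the long-run rate.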